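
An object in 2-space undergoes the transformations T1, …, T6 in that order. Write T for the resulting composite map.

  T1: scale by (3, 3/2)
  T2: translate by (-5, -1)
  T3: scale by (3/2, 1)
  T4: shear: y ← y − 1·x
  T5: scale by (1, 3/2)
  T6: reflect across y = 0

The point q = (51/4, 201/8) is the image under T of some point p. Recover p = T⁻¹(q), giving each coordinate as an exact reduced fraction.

p = (9/2, -2)

T1 = [3 0 0; 0 3/2 0; 0 0 1]
T2·T1 = [3 0 -5; 0 3/2 -1; 0 0 1]
T3·…·T1 = [9/2 0 -15/2; 0 3/2 -1; 0 0 1]
T4·…·T1 = [9/2 0 -15/2; -9/2 3/2 13/2; 0 0 1]
T5·…·T1 = [9/2 0 -15/2; -27/4 9/4 39/4; 0 0 1]
T6·…·T1 = [9/2 0 -15/2; 27/4 -9/4 -39/4; 0 0 1]
det M = -81/8; M⁻¹ = [2/9 0 5/3; 2/3 -4/9 2/3; 0 0 1]
M⁻¹ · (51/4, 201/8)ᵀ = (9/2, -2)ᵀ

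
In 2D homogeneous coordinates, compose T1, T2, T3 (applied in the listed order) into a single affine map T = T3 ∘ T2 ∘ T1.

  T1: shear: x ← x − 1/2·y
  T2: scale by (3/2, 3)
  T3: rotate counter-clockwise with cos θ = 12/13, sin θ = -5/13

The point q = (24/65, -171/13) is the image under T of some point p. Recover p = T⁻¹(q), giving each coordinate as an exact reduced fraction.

p = (8/5, -4)

T1 = [1 -1/2 0; 0 1 0; 0 0 1]
T2·T1 = [3/2 -3/4 0; 0 3 0; 0 0 1]
T3·…·T1 = [18/13 6/13 0; -15/26 159/52 0; 0 0 1]
det M = 9/2; M⁻¹ = [53/78 -4/39 0; 5/39 4/13 0; 0 0 1]
M⁻¹ · (24/65, -171/13)ᵀ = (8/5, -4)ᵀ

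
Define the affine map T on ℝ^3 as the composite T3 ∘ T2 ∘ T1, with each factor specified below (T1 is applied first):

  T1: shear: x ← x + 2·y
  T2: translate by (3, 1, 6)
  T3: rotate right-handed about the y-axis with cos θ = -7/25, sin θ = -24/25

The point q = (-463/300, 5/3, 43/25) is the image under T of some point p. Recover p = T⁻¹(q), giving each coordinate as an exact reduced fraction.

p = (-9/4, 2/3, -5)

T1 = [1 2 0 0; 0 1 0 0; 0 0 1 0; 0 0 0 1]
T2·T1 = [1 2 0 3; 0 1 0 1; 0 0 1 6; 0 0 0 1]
T3·…·T1 = [-7/25 -14/25 -24/25 -33/5; 0 1 0 1; 24/25 48/25 -7/25 6/5; 0 0 0 1]
det M = 1; M⁻¹ = [-7/25 -2 24/25 -1; 0 1 0 -1; -24/25 0 -7/25 -6; 0 0 0 1]
M⁻¹ · (-463/300, 5/3, 43/25)ᵀ = (-9/4, 2/3, -5)ᵀ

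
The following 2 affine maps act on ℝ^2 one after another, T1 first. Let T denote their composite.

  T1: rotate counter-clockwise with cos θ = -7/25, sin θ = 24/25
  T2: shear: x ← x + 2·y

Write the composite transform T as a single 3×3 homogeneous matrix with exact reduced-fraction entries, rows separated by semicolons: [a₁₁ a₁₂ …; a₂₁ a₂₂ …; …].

T = [41/25 -38/25 0; 24/25 -7/25 0; 0 0 1]

T1 = [-7/25 -24/25 0; 24/25 -7/25 0; 0 0 1]
T2·T1 = [41/25 -38/25 0; 24/25 -7/25 0; 0 0 1]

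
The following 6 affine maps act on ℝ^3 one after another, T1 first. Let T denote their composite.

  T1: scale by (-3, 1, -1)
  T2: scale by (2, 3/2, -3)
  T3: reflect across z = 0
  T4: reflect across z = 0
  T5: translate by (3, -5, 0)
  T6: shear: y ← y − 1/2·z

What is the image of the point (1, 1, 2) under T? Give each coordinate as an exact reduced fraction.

T(p) = (-3, -13/2, 6)

T1 scale by (-3, 1, -1): (1, 1, 2) → (-3, 1, -2)
T2 scale by (2, 3/2, -3): (-3, 1, -2) → (-6, 3/2, 6)
T3 reflect across z = 0: (-6, 3/2, 6) → (-6, 3/2, -6)
T4 reflect across z = 0: (-6, 3/2, -6) → (-6, 3/2, 6)
T5 translate by (3, -5, 0): (-6, 3/2, 6) → (-3, -7/2, 6)
T6 shear: y ← y − 1/2·z: (-3, -7/2, 6) → (-3, -13/2, 6)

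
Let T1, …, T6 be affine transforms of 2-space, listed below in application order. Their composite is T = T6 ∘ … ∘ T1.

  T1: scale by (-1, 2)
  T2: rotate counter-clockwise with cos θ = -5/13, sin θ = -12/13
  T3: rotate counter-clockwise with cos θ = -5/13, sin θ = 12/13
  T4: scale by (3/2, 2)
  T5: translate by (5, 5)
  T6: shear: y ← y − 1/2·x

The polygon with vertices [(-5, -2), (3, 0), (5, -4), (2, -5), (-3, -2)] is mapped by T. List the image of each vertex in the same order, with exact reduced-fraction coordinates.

image vertices: (25/2, -37/4), (1/2, 19/4), (-5/2, -39/4), (2, -16), (19/2, -31/4)

T1 scale by (-1, 2): (-5, -2) → (5, -4); (3, 0) → (-3, 0); (5, -4) → (-5, -8); (2, -5) → (-2, -10); (-3, -2) → (3, -4)
T2 rotate counter-clockwise with cos θ = -5/13, sin θ = -12/13: (5, -4) → (-73/13, -40/13); (-3, 0) → (15/13, 36/13); (-5, -8) → (-71/13, 100/13); (-2, -10) → (-110/13, 74/13); (3, -4) → (-63/13, -16/13)
T3 rotate counter-clockwise with cos θ = -5/13, sin θ = 12/13: (-73/13, -40/13) → (5, -4); (15/13, 36/13) → (-3, 0); (-71/13, 100/13) → (-5, -8); (-110/13, 74/13) → (-2, -10); (-63/13, -16/13) → (3, -4)
T4 scale by (3/2, 2): (5, -4) → (15/2, -8); (-3, 0) → (-9/2, 0); (-5, -8) → (-15/2, -16); (-2, -10) → (-3, -20); (3, -4) → (9/2, -8)
T5 translate by (5, 5): (15/2, -8) → (25/2, -3); (-9/2, 0) → (1/2, 5); (-15/2, -16) → (-5/2, -11); (-3, -20) → (2, -15); (9/2, -8) → (19/2, -3)
T6 shear: y ← y − 1/2·x: (25/2, -3) → (25/2, -37/4); (1/2, 5) → (1/2, 19/4); (-5/2, -11) → (-5/2, -39/4); (2, -15) → (2, -16); (19/2, -3) → (19/2, -31/4)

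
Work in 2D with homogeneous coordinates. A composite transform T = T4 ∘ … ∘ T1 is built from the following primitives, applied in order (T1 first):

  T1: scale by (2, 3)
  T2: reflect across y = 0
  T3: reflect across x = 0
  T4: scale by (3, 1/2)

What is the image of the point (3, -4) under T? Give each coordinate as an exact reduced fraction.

T1 scale by (2, 3): (3, -4) → (6, -12)
T2 reflect across y = 0: (6, -12) → (6, 12)
T3 reflect across x = 0: (6, 12) → (-6, 12)
T4 scale by (3, 1/2): (-6, 12) → (-18, 6)

T(p) = (-18, 6)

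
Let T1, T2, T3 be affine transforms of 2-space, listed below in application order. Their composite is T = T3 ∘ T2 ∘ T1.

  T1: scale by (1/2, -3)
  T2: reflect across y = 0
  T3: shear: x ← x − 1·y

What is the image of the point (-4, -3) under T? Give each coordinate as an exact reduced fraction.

T(p) = (7, -9)

T1 scale by (1/2, -3): (-4, -3) → (-2, 9)
T2 reflect across y = 0: (-2, 9) → (-2, -9)
T3 shear: x ← x − 1·y: (-2, -9) → (7, -9)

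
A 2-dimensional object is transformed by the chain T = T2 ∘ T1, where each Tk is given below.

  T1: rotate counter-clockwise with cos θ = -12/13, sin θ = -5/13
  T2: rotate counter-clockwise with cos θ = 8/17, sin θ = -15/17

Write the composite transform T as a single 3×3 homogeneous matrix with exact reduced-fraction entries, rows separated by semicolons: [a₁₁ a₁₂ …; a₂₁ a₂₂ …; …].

T1 = [-12/13 5/13 0; -5/13 -12/13 0; 0 0 1]
T2·T1 = [-171/221 -140/221 0; 140/221 -171/221 0; 0 0 1]

T = [-171/221 -140/221 0; 140/221 -171/221 0; 0 0 1]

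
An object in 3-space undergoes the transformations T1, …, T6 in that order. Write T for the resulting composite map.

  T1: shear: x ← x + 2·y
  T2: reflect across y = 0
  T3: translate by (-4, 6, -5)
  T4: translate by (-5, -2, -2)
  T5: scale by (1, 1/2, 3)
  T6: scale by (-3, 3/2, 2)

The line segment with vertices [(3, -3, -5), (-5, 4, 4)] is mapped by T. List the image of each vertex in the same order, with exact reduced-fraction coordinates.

T1 shear: x ← x + 2·y: (3, -3, -5) → (-3, -3, -5); (-5, 4, 4) → (3, 4, 4)
T2 reflect across y = 0: (-3, -3, -5) → (-3, 3, -5); (3, 4, 4) → (3, -4, 4)
T3 translate by (-4, 6, -5): (-3, 3, -5) → (-7, 9, -10); (3, -4, 4) → (-1, 2, -1)
T4 translate by (-5, -2, -2): (-7, 9, -10) → (-12, 7, -12); (-1, 2, -1) → (-6, 0, -3)
T5 scale by (1, 1/2, 3): (-12, 7, -12) → (-12, 7/2, -36); (-6, 0, -3) → (-6, 0, -9)
T6 scale by (-3, 3/2, 2): (-12, 7/2, -36) → (36, 21/4, -72); (-6, 0, -9) → (18, 0, -18)

image vertices: (36, 21/4, -72), (18, 0, -18)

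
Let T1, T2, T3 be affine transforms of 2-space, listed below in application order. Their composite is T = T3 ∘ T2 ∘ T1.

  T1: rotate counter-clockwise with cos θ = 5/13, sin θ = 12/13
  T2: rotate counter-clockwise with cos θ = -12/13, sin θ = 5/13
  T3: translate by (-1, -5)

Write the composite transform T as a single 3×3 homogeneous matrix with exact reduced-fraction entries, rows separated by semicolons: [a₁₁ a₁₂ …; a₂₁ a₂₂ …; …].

T1 = [5/13 -12/13 0; 12/13 5/13 0; 0 0 1]
T2·T1 = [-120/169 119/169 0; -119/169 -120/169 0; 0 0 1]
T3·…·T1 = [-120/169 119/169 -1; -119/169 -120/169 -5; 0 0 1]

T = [-120/169 119/169 -1; -119/169 -120/169 -5; 0 0 1]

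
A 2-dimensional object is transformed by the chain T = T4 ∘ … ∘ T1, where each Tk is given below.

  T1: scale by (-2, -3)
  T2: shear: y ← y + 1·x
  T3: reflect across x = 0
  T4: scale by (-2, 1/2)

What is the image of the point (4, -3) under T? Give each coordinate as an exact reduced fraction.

T(p) = (-16, 1/2)

T1 scale by (-2, -3): (4, -3) → (-8, 9)
T2 shear: y ← y + 1·x: (-8, 9) → (-8, 1)
T3 reflect across x = 0: (-8, 1) → (8, 1)
T4 scale by (-2, 1/2): (8, 1) → (-16, 1/2)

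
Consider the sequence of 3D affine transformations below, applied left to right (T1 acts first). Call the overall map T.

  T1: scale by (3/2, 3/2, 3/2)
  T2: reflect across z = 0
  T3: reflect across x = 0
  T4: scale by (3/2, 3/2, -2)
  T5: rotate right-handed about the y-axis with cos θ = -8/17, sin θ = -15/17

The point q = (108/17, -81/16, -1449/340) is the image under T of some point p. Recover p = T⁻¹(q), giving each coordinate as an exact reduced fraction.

p = (3, -9/4, -6/5)

T1 = [3/2 0 0 0; 0 3/2 0 0; 0 0 3/2 0; 0 0 0 1]
T2·T1 = [3/2 0 0 0; 0 3/2 0 0; 0 0 -3/2 0; 0 0 0 1]
T3·…·T1 = [-3/2 0 0 0; 0 3/2 0 0; 0 0 -3/2 0; 0 0 0 1]
T4·…·T1 = [-9/4 0 0 0; 0 9/4 0 0; 0 0 3 0; 0 0 0 1]
T5·…·T1 = [18/17 0 -45/17 0; 0 9/4 0 0; -135/68 0 -24/17 0; 0 0 0 1]
det M = -243/16; M⁻¹ = [32/153 0 -20/51 0; 0 4/9 0 0; -5/17 0 -8/51 0; 0 0 0 1]
M⁻¹ · (108/17, -81/16, -1449/340)ᵀ = (3, -9/4, -6/5)ᵀ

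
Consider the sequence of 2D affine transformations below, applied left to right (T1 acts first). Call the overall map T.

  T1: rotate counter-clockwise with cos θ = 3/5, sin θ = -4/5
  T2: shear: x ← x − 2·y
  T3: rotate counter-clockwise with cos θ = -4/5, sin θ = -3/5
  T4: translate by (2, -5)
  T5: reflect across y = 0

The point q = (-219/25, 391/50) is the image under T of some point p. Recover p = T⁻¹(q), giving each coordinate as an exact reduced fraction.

T1 = [3/5 4/5 0; -4/5 3/5 0; 0 0 1]
T2·T1 = [11/5 -2/5 0; -4/5 3/5 0; 0 0 1]
T3·…·T1 = [-56/25 17/25 0; -17/25 -6/25 0; 0 0 1]
T4·…·T1 = [-56/25 17/25 2; -17/25 -6/25 -5; 0 0 1]
T5·…·T1 = [-56/25 17/25 2; 17/25 6/25 5; 0 0 1]
det M = -1; M⁻¹ = [-6/25 17/25 -73/25; 17/25 56/25 -314/25; 0 0 1]
M⁻¹ · (-219/25, 391/50)ᵀ = (9/2, -1)ᵀ

p = (9/2, -1)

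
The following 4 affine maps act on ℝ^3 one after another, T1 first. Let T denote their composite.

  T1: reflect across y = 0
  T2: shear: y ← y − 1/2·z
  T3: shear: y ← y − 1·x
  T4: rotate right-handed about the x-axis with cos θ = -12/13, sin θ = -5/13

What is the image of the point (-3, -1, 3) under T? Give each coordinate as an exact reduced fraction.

T1 reflect across y = 0: (-3, -1, 3) → (-3, 1, 3)
T2 shear: y ← y − 1/2·z: (-3, 1, 3) → (-3, -1/2, 3)
T3 shear: y ← y − 1·x: (-3, -1/2, 3) → (-3, 5/2, 3)
T4 rotate right-handed about the x-axis with cos θ = -12/13, sin θ = -5/13: (-3, 5/2, 3) → (-3, -15/13, -97/26)

T(p) = (-3, -15/13, -97/26)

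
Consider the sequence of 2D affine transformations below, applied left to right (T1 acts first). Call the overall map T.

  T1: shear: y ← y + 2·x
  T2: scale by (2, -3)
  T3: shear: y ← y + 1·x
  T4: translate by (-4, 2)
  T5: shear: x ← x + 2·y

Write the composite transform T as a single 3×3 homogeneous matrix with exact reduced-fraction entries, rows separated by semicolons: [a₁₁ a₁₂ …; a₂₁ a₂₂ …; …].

T1 = [1 0 0; 2 1 0; 0 0 1]
T2·T1 = [2 0 0; -6 -3 0; 0 0 1]
T3·…·T1 = [2 0 0; -4 -3 0; 0 0 1]
T4·…·T1 = [2 0 -4; -4 -3 2; 0 0 1]
T5·…·T1 = [-6 -6 0; -4 -3 2; 0 0 1]

T = [-6 -6 0; -4 -3 2; 0 0 1]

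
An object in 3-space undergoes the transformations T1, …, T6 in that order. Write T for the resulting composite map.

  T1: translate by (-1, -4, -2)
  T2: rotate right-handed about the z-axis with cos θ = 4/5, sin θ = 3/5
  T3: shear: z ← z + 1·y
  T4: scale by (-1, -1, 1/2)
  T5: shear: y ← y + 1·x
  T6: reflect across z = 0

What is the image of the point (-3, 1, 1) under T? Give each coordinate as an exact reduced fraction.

T1 translate by (-1, -4, -2): (-3, 1, 1) → (-4, -3, -1)
T2 rotate right-handed about the z-axis with cos θ = 4/5, sin θ = 3/5: (-4, -3, -1) → (-7/5, -24/5, -1)
T3 shear: z ← z + 1·y: (-7/5, -24/5, -1) → (-7/5, -24/5, -29/5)
T4 scale by (-1, -1, 1/2): (-7/5, -24/5, -29/5) → (7/5, 24/5, -29/10)
T5 shear: y ← y + 1·x: (7/5, 24/5, -29/10) → (7/5, 31/5, -29/10)
T6 reflect across z = 0: (7/5, 31/5, -29/10) → (7/5, 31/5, 29/10)

T(p) = (7/5, 31/5, 29/10)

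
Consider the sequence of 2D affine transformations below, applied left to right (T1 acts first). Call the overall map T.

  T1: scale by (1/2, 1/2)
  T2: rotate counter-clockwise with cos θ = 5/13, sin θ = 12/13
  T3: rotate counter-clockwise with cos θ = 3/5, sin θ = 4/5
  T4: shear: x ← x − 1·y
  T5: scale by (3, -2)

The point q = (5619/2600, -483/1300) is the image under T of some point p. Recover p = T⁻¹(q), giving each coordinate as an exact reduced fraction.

T1 = [1/2 0 0; 0 1/2 0; 0 0 1]
T2·T1 = [5/26 -6/13 0; 6/13 5/26 0; 0 0 1]
T3·…·T1 = [-33/130 -28/65 0; 28/65 -33/130 0; 0 0 1]
T4·…·T1 = [-89/130 -23/130 0; 28/65 -33/130 0; 0 0 1]
T5·…·T1 = [-267/130 -69/130 0; -56/65 33/65 0; 0 0 1]
det M = -3/2; M⁻¹ = [-22/65 -23/65 0; -112/195 89/65 0; 0 0 1]
M⁻¹ · (5619/2600, -483/1300)ᵀ = (-3/5, -7/4)ᵀ

p = (-3/5, -7/4)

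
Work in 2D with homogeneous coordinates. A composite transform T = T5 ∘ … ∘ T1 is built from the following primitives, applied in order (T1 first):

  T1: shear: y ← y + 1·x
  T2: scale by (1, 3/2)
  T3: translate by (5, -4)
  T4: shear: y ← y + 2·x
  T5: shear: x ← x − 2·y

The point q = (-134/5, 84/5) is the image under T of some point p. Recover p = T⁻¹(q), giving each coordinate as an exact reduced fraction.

p = (9/5, 3)

T1 = [1 0 0; 1 1 0; 0 0 1]
T2·T1 = [1 0 0; 3/2 3/2 0; 0 0 1]
T3·…·T1 = [1 0 5; 3/2 3/2 -4; 0 0 1]
T4·…·T1 = [1 0 5; 7/2 3/2 6; 0 0 1]
T5·…·T1 = [-6 -3 -7; 7/2 3/2 6; 0 0 1]
det M = 3/2; M⁻¹ = [1 2 -5; -7/3 -4 23/3; 0 0 1]
M⁻¹ · (-134/5, 84/5)ᵀ = (9/5, 3)ᵀ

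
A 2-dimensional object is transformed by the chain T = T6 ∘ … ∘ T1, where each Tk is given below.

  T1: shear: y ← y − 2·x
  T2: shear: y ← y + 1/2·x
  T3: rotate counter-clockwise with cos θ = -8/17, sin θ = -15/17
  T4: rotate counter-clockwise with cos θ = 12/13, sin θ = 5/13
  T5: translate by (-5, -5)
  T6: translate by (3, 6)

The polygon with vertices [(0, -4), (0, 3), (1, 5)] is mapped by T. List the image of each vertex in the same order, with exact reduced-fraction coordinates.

image vertices: (-1322/221, 305/221), (218/221, 158/221), (307/221, -145/442)

T1 shear: y ← y − 2·x: (0, -4) → (0, -4); (0, 3) → (0, 3); (1, 5) → (1, 3)
T2 shear: y ← y + 1/2·x: (0, -4) → (0, -4); (0, 3) → (0, 3); (1, 3) → (1, 7/2)
T3 rotate counter-clockwise with cos θ = -8/17, sin θ = -15/17: (0, -4) → (-60/17, 32/17); (0, 3) → (45/17, -24/17); (1, 7/2) → (89/34, -43/17)
T4 rotate counter-clockwise with cos θ = 12/13, sin θ = 5/13: (-60/17, 32/17) → (-880/221, 84/221); (45/17, -24/17) → (660/221, -63/221); (89/34, -43/17) → (749/221, -587/442)
T5 translate by (-5, -5): (-880/221, 84/221) → (-1985/221, -1021/221); (660/221, -63/221) → (-445/221, -1168/221); (749/221, -587/442) → (-356/221, -2797/442)
T6 translate by (3, 6): (-1985/221, -1021/221) → (-1322/221, 305/221); (-445/221, -1168/221) → (218/221, 158/221); (-356/221, -2797/442) → (307/221, -145/442)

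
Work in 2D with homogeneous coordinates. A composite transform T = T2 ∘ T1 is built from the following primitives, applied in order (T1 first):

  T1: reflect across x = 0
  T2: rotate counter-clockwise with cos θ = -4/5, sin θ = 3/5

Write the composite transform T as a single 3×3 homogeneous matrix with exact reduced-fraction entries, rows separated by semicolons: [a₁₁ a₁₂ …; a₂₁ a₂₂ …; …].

T1 = [-1 0 0; 0 1 0; 0 0 1]
T2·T1 = [4/5 -3/5 0; -3/5 -4/5 0; 0 0 1]

T = [4/5 -3/5 0; -3/5 -4/5 0; 0 0 1]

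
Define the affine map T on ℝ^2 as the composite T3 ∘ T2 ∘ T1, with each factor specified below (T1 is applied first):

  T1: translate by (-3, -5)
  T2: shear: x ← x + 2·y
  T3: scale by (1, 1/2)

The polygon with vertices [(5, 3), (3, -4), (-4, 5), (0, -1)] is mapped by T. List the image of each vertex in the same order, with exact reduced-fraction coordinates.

T1 translate by (-3, -5): (5, 3) → (2, -2); (3, -4) → (0, -9); (-4, 5) → (-7, 0); (0, -1) → (-3, -6)
T2 shear: x ← x + 2·y: (2, -2) → (-2, -2); (0, -9) → (-18, -9); (-7, 0) → (-7, 0); (-3, -6) → (-15, -6)
T3 scale by (1, 1/2): (-2, -2) → (-2, -1); (-18, -9) → (-18, -9/2); (-7, 0) → (-7, 0); (-15, -6) → (-15, -3)

image vertices: (-2, -1), (-18, -9/2), (-7, 0), (-15, -3)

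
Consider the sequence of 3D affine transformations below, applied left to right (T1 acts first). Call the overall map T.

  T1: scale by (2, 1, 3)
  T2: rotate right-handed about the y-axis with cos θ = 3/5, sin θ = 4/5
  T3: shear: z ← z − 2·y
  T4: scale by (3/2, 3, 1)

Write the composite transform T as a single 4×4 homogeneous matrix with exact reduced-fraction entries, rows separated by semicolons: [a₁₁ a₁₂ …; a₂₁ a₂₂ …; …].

T = [9/5 0 18/5 0; 0 3 0 0; -8/5 -2 9/5 0; 0 0 0 1]

T1 = [2 0 0 0; 0 1 0 0; 0 0 3 0; 0 0 0 1]
T2·T1 = [6/5 0 12/5 0; 0 1 0 0; -8/5 0 9/5 0; 0 0 0 1]
T3·…·T1 = [6/5 0 12/5 0; 0 1 0 0; -8/5 -2 9/5 0; 0 0 0 1]
T4·…·T1 = [9/5 0 18/5 0; 0 3 0 0; -8/5 -2 9/5 0; 0 0 0 1]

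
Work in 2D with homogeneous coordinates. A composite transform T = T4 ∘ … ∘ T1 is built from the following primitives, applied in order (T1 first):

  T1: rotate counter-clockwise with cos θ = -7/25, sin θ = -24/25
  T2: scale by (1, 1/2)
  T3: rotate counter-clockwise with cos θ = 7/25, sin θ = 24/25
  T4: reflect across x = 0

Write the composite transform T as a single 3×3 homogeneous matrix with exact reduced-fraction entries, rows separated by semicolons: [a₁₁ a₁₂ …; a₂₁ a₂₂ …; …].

T1 = [-7/25 24/25 0; -24/25 -7/25 0; 0 0 1]
T2·T1 = [-7/25 24/25 0; -12/25 -7/50 0; 0 0 1]
T3·…·T1 = [239/625 252/625 0; -252/625 1103/1250 0; 0 0 1]
T4·…·T1 = [-239/625 -252/625 0; -252/625 1103/1250 0; 0 0 1]

T = [-239/625 -252/625 0; -252/625 1103/1250 0; 0 0 1]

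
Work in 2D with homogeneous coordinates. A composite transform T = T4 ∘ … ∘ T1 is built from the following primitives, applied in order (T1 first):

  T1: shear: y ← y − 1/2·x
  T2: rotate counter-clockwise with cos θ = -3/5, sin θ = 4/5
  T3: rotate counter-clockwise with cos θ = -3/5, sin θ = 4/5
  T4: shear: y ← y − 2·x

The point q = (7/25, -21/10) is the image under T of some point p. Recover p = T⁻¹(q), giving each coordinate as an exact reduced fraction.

p = (7/5, 7/5)

T1 = [1 0 0; -1/2 1 0; 0 0 1]
T2·T1 = [-1/5 -4/5 0; 11/10 -3/5 0; 0 0 1]
T3·…·T1 = [-19/25 24/25 0; -41/50 -7/25 0; 0 0 1]
T4·…·T1 = [-19/25 24/25 0; 7/10 -11/5 0; 0 0 1]
det M = 1; M⁻¹ = [-11/5 -24/25 0; -7/10 -19/25 0; 0 0 1]
M⁻¹ · (7/25, -21/10)ᵀ = (7/5, 7/5)ᵀ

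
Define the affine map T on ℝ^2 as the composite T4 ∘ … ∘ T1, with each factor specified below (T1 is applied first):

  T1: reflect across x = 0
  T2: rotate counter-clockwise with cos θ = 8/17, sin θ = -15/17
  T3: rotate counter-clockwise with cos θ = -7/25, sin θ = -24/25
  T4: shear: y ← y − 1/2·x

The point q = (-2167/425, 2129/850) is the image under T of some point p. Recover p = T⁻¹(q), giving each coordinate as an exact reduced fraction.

p = (-5, -1)

T1 = [-1 0 0; 0 1 0; 0 0 1]
T2·T1 = [-8/17 15/17 0; 15/17 8/17 0; 0 0 1]
T3·…·T1 = [416/425 87/425 0; 87/425 -416/425 0; 0 0 1]
T4·…·T1 = [416/425 87/425 0; -121/425 -919/850 0; 0 0 1]
det M = -1; M⁻¹ = [919/850 87/425 0; -121/425 -416/425 0; 0 0 1]
M⁻¹ · (-2167/425, 2129/850)ᵀ = (-5, -1)ᵀ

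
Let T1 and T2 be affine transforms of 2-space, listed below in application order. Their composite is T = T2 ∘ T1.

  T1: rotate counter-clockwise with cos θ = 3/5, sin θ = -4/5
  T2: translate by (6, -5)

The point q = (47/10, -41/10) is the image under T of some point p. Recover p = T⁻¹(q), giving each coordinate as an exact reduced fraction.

p = (-3/2, -1/2)

T1 = [3/5 4/5 0; -4/5 3/5 0; 0 0 1]
T2·T1 = [3/5 4/5 6; -4/5 3/5 -5; 0 0 1]
det M = 1; M⁻¹ = [3/5 -4/5 -38/5; 4/5 3/5 -9/5; 0 0 1]
M⁻¹ · (47/10, -41/10)ᵀ = (-3/2, -1/2)ᵀ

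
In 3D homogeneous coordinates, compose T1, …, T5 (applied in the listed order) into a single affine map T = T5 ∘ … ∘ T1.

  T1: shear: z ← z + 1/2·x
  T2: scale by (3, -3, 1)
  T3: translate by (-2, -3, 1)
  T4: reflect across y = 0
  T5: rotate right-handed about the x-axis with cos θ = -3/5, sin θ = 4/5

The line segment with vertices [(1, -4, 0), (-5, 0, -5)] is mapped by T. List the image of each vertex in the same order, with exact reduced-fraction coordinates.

T1 shear: z ← z + 1/2·x: (1, -4, 0) → (1, -4, 1/2); (-5, 0, -5) → (-5, 0, -15/2)
T2 scale by (3, -3, 1): (1, -4, 1/2) → (3, 12, 1/2); (-5, 0, -15/2) → (-15, 0, -15/2)
T3 translate by (-2, -3, 1): (3, 12, 1/2) → (1, 9, 3/2); (-15, 0, -15/2) → (-17, -3, -13/2)
T4 reflect across y = 0: (1, 9, 3/2) → (1, -9, 3/2); (-17, -3, -13/2) → (-17, 3, -13/2)
T5 rotate right-handed about the x-axis with cos θ = -3/5, sin θ = 4/5: (1, -9, 3/2) → (1, 21/5, -81/10); (-17, 3, -13/2) → (-17, 17/5, 63/10)

image vertices: (1, 21/5, -81/10), (-17, 17/5, 63/10)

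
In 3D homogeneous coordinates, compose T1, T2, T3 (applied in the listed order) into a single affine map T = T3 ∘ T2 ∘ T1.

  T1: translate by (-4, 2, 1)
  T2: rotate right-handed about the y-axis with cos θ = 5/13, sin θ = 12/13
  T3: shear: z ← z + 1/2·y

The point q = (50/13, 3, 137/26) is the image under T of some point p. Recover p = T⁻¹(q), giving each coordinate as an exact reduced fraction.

T1 = [1 0 0 -4; 0 1 0 2; 0 0 1 1; 0 0 0 1]
T2·T1 = [5/13 0 12/13 -8/13; 0 1 0 2; -12/13 0 5/13 53/13; 0 0 0 1]
T3·…·T1 = [5/13 0 12/13 -8/13; 0 1 0 2; -12/13 1/2 5/13 66/13; 0 0 0 1]
det M = 1; M⁻¹ = [5/13 6/13 -12/13 4; 0 1 0 -2; 12/13 -5/26 5/13 -1; 0 0 0 1]
M⁻¹ · (50/13, 3, 137/26)ᵀ = (2, 1, 4)ᵀ

p = (2, 1, 4)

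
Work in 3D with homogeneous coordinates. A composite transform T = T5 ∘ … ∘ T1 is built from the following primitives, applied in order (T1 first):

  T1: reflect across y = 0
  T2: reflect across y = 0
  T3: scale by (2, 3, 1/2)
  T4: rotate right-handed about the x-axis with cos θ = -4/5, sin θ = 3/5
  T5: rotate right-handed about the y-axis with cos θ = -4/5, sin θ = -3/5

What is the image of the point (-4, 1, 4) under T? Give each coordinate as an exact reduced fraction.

T1 reflect across y = 0: (-4, 1, 4) → (-4, -1, 4)
T2 reflect across y = 0: (-4, -1, 4) → (-4, 1, 4)
T3 scale by (2, 3, 1/2): (-4, 1, 4) → (-8, 3, 2)
T4 rotate right-handed about the x-axis with cos θ = -4/5, sin θ = 3/5: (-8, 3, 2) → (-8, -18/5, 1/5)
T5 rotate right-handed about the y-axis with cos θ = -4/5, sin θ = -3/5: (-8, -18/5, 1/5) → (157/25, -18/5, -124/25)

T(p) = (157/25, -18/5, -124/25)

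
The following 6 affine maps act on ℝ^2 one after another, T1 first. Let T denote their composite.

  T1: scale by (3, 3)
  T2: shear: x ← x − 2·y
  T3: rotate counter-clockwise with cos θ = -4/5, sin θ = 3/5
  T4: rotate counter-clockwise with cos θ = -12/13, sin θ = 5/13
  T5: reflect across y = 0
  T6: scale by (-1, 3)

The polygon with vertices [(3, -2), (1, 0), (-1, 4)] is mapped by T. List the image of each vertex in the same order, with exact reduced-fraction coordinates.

T1 scale by (3, 3): (3, -2) → (9, -6); (1, 0) → (3, 0); (-1, 4) → (-3, 12)
T2 shear: x ← x − 2·y: (9, -6) → (21, -6); (3, 0) → (3, 0); (-3, 12) → (-27, 12)
T3 rotate counter-clockwise with cos θ = -4/5, sin θ = 3/5: (21, -6) → (-66/5, 87/5); (3, 0) → (-12/5, 9/5); (-27, 12) → (72/5, -129/5)
T4 rotate counter-clockwise with cos θ = -12/13, sin θ = 5/13: (-66/5, 87/5) → (357/65, -1374/65); (-12/5, 9/5) → (99/65, -168/65); (72/5, -129/5) → (-219/65, 1908/65)
T5 reflect across y = 0: (357/65, -1374/65) → (357/65, 1374/65); (99/65, -168/65) → (99/65, 168/65); (-219/65, 1908/65) → (-219/65, -1908/65)
T6 scale by (-1, 3): (357/65, 1374/65) → (-357/65, 4122/65); (99/65, 168/65) → (-99/65, 504/65); (-219/65, -1908/65) → (219/65, -5724/65)

image vertices: (-357/65, 4122/65), (-99/65, 504/65), (219/65, -5724/65)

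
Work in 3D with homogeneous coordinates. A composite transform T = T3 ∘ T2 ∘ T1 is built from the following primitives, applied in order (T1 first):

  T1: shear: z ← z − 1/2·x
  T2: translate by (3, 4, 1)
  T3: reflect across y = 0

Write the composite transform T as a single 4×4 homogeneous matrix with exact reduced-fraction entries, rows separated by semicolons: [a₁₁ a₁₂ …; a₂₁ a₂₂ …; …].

T1 = [1 0 0 0; 0 1 0 0; -1/2 0 1 0; 0 0 0 1]
T2·T1 = [1 0 0 3; 0 1 0 4; -1/2 0 1 1; 0 0 0 1]
T3·…·T1 = [1 0 0 3; 0 -1 0 -4; -1/2 0 1 1; 0 0 0 1]

T = [1 0 0 3; 0 -1 0 -4; -1/2 0 1 1; 0 0 0 1]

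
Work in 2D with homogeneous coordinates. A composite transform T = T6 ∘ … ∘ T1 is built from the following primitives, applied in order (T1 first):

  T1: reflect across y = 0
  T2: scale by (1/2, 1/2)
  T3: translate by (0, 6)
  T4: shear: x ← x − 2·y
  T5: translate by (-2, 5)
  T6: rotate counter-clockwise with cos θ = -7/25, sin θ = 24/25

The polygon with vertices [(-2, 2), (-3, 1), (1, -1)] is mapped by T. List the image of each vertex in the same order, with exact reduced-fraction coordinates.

T1 reflect across y = 0: (-2, 2) → (-2, -2); (-3, 1) → (-3, -1); (1, -1) → (1, 1)
T2 scale by (1/2, 1/2): (-2, -2) → (-1, -1); (-3, -1) → (-3/2, -1/2); (1, 1) → (1/2, 1/2)
T3 translate by (0, 6): (-1, -1) → (-1, 5); (-3/2, -1/2) → (-3/2, 11/2); (1/2, 1/2) → (1/2, 13/2)
T4 shear: x ← x − 2·y: (-1, 5) → (-11, 5); (-3/2, 11/2) → (-25/2, 11/2); (1/2, 13/2) → (-25/2, 13/2)
T5 translate by (-2, 5): (-11, 5) → (-13, 10); (-25/2, 11/2) → (-29/2, 21/2); (-25/2, 13/2) → (-29/2, 23/2)
T6 rotate counter-clockwise with cos θ = -7/25, sin θ = 24/25: (-13, 10) → (-149/25, -382/25); (-29/2, 21/2) → (-301/50, -843/50); (-29/2, 23/2) → (-349/50, -857/50)

image vertices: (-149/25, -382/25), (-301/50, -843/50), (-349/50, -857/50)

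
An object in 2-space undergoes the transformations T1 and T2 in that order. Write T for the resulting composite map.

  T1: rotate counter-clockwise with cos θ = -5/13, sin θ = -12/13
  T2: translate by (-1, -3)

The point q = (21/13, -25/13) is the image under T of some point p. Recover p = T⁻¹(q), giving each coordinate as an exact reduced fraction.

p = (-2, 2)

T1 = [-5/13 12/13 0; -12/13 -5/13 0; 0 0 1]
T2·T1 = [-5/13 12/13 -1; -12/13 -5/13 -3; 0 0 1]
det M = 1; M⁻¹ = [-5/13 -12/13 -41/13; 12/13 -5/13 -3/13; 0 0 1]
M⁻¹ · (21/13, -25/13)ᵀ = (-2, 2)ᵀ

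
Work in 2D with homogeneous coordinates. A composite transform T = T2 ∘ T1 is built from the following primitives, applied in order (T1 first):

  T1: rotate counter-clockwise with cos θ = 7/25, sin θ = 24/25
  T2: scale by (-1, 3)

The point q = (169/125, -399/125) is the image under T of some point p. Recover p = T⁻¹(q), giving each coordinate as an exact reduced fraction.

T1 = [7/25 -24/25 0; 24/25 7/25 0; 0 0 1]
T2·T1 = [-7/25 24/25 0; 72/25 21/25 0; 0 0 1]
det M = -3; M⁻¹ = [-7/25 8/25 0; 24/25 7/75 0; 0 0 1]
M⁻¹ · (169/125, -399/125)ᵀ = (-7/5, 1)ᵀ

p = (-7/5, 1)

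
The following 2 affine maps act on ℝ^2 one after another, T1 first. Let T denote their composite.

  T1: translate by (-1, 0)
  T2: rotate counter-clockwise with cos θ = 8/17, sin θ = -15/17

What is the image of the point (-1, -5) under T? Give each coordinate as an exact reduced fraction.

T(p) = (-91/17, -10/17)

T1 translate by (-1, 0): (-1, -5) → (-2, -5)
T2 rotate counter-clockwise with cos θ = 8/17, sin θ = -15/17: (-2, -5) → (-91/17, -10/17)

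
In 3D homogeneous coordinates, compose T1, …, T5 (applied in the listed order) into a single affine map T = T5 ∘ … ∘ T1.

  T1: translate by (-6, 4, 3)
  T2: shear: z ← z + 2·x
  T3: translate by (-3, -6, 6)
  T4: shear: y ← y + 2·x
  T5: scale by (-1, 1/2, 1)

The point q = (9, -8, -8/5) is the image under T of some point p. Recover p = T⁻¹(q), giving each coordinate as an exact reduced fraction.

p = (0, 4, 7/5)

T1 = [1 0 0 -6; 0 1 0 4; 0 0 1 3; 0 0 0 1]
T2·T1 = [1 0 0 -6; 0 1 0 4; 2 0 1 -9; 0 0 0 1]
T3·…·T1 = [1 0 0 -9; 0 1 0 -2; 2 0 1 -3; 0 0 0 1]
T4·…·T1 = [1 0 0 -9; 2 1 0 -20; 2 0 1 -3; 0 0 0 1]
T5·…·T1 = [-1 0 0 9; 1 1/2 0 -10; 2 0 1 -3; 0 0 0 1]
det M = -1/2; M⁻¹ = [-1 0 0 9; 2 2 0 2; 2 0 1 -15; 0 0 0 1]
M⁻¹ · (9, -8, -8/5)ᵀ = (0, 4, 7/5)ᵀ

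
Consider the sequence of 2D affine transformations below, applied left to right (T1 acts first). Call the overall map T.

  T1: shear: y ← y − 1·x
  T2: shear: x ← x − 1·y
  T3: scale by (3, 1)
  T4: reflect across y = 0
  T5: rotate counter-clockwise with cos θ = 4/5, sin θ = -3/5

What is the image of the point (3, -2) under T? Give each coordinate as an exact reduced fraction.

T1 shear: y ← y − 1·x: (3, -2) → (3, -5)
T2 shear: x ← x − 1·y: (3, -5) → (8, -5)
T3 scale by (3, 1): (8, -5) → (24, -5)
T4 reflect across y = 0: (24, -5) → (24, 5)
T5 rotate counter-clockwise with cos θ = 4/5, sin θ = -3/5: (24, 5) → (111/5, -52/5)

T(p) = (111/5, -52/5)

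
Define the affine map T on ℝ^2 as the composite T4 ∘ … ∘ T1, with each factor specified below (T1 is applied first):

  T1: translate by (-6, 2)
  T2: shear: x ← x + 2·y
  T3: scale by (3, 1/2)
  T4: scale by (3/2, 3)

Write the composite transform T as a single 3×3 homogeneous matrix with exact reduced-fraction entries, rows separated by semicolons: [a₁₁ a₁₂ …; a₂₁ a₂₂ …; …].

T = [9/2 9 -9; 0 3/2 3; 0 0 1]

T1 = [1 0 -6; 0 1 2; 0 0 1]
T2·T1 = [1 2 -2; 0 1 2; 0 0 1]
T3·…·T1 = [3 6 -6; 0 1/2 1; 0 0 1]
T4·…·T1 = [9/2 9 -9; 0 3/2 3; 0 0 1]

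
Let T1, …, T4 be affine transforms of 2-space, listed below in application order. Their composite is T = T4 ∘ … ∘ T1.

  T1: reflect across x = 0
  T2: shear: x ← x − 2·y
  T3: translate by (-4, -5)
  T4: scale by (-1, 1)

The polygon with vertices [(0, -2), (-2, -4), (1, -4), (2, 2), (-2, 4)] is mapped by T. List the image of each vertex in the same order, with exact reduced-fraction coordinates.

T1 reflect across x = 0: (0, -2) → (0, -2); (-2, -4) → (2, -4); (1, -4) → (-1, -4); (2, 2) → (-2, 2); (-2, 4) → (2, 4)
T2 shear: x ← x − 2·y: (0, -2) → (4, -2); (2, -4) → (10, -4); (-1, -4) → (7, -4); (-2, 2) → (-6, 2); (2, 4) → (-6, 4)
T3 translate by (-4, -5): (4, -2) → (0, -7); (10, -4) → (6, -9); (7, -4) → (3, -9); (-6, 2) → (-10, -3); (-6, 4) → (-10, -1)
T4 scale by (-1, 1): (0, -7) → (0, -7); (6, -9) → (-6, -9); (3, -9) → (-3, -9); (-10, -3) → (10, -3); (-10, -1) → (10, -1)

image vertices: (0, -7), (-6, -9), (-3, -9), (10, -3), (10, -1)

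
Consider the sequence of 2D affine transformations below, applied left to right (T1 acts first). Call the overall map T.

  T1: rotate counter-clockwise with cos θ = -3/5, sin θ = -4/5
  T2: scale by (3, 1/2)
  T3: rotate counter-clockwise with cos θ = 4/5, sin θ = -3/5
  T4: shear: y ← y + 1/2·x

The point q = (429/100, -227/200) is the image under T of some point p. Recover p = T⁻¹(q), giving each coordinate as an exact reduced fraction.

T1 = [-3/5 4/5 0; -4/5 -3/5 0; 0 0 1]
T2·T1 = [-9/5 12/5 0; -2/5 -3/10 0; 0 0 1]
T3·…·T1 = [-42/25 87/50 0; 19/25 -42/25 0; 0 0 1]
T4·…·T1 = [-42/25 87/50 0; -2/25 -81/100 0; 0 0 1]
det M = 3/2; M⁻¹ = [-27/50 -29/25 0; 4/75 -28/25 0; 0 0 1]
M⁻¹ · (429/100, -227/200)ᵀ = (-1, 3/2)ᵀ

p = (-1, 3/2)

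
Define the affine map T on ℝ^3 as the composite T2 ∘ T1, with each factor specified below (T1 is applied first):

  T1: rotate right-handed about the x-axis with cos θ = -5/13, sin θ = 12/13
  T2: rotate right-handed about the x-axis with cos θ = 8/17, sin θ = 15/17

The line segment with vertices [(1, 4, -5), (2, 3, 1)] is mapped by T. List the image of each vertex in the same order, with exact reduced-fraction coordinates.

T1 rotate right-handed about the x-axis with cos θ = -5/13, sin θ = 12/13: (1, 4, -5) → (1, 40/13, 73/13); (2, 3, 1) → (2, -27/13, 31/13)
T2 rotate right-handed about the x-axis with cos θ = 8/17, sin θ = 15/17: (1, 40/13, 73/13) → (1, -775/221, 1184/221); (2, -27/13, 31/13) → (2, -681/221, -157/221)

image vertices: (1, -775/221, 1184/221), (2, -681/221, -157/221)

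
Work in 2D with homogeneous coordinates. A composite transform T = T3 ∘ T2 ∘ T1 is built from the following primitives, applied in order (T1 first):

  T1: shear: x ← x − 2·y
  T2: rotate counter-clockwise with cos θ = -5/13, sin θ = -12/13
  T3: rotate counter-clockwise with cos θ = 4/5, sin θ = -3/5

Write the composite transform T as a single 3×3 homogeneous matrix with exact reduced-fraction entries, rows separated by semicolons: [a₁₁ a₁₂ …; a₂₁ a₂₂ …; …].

T1 = [1 -2 0; 0 1 0; 0 0 1]
T2·T1 = [-5/13 22/13 0; -12/13 19/13 0; 0 0 1]
T3·…·T1 = [-56/65 29/13 0; -33/65 2/13 0; 0 0 1]

T = [-56/65 29/13 0; -33/65 2/13 0; 0 0 1]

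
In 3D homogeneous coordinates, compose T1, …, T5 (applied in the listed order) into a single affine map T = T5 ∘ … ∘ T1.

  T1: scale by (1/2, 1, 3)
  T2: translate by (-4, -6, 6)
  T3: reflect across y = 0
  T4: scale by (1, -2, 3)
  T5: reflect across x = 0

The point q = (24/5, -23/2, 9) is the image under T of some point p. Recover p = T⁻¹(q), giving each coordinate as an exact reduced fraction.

T1 = [1/2 0 0 0; 0 1 0 0; 0 0 3 0; 0 0 0 1]
T2·T1 = [1/2 0 0 -4; 0 1 0 -6; 0 0 3 6; 0 0 0 1]
T3·…·T1 = [1/2 0 0 -4; 0 -1 0 6; 0 0 3 6; 0 0 0 1]
T4·…·T1 = [1/2 0 0 -4; 0 2 0 -12; 0 0 9 18; 0 0 0 1]
T5·…·T1 = [-1/2 0 0 4; 0 2 0 -12; 0 0 9 18; 0 0 0 1]
det M = -9; M⁻¹ = [-2 0 0 8; 0 1/2 0 6; 0 0 1/9 -2; 0 0 0 1]
M⁻¹ · (24/5, -23/2, 9)ᵀ = (-8/5, 1/4, -1)ᵀ

p = (-8/5, 1/4, -1)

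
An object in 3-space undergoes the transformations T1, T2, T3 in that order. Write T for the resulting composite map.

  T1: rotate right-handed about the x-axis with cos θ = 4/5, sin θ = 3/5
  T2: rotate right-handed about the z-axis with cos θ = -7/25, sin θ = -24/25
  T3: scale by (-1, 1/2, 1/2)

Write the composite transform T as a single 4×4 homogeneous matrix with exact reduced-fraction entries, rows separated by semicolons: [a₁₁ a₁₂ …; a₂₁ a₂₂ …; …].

T1 = [1 0 0 0; 0 4/5 -3/5 0; 0 3/5 4/5 0; 0 0 0 1]
T2·T1 = [-7/25 96/125 -72/125 0; -24/25 -28/125 21/125 0; 0 3/5 4/5 0; 0 0 0 1]
T3·…·T1 = [7/25 -96/125 72/125 0; -12/25 -14/125 21/250 0; 0 3/10 2/5 0; 0 0 0 1]

T = [7/25 -96/125 72/125 0; -12/25 -14/125 21/250 0; 0 3/10 2/5 0; 0 0 0 1]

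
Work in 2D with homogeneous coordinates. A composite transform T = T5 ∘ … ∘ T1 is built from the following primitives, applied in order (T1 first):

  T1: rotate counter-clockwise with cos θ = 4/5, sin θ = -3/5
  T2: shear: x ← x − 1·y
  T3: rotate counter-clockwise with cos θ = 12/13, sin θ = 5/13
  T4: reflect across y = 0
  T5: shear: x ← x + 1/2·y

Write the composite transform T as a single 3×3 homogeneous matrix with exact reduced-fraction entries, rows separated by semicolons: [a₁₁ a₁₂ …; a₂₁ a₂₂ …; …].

T = [199/130 -107/130 0; 1/65 -43/65 0; 0 0 1]

T1 = [4/5 3/5 0; -3/5 4/5 0; 0 0 1]
T2·T1 = [7/5 -1/5 0; -3/5 4/5 0; 0 0 1]
T3·…·T1 = [99/65 -32/65 0; -1/65 43/65 0; 0 0 1]
T4·…·T1 = [99/65 -32/65 0; 1/65 -43/65 0; 0 0 1]
T5·…·T1 = [199/130 -107/130 0; 1/65 -43/65 0; 0 0 1]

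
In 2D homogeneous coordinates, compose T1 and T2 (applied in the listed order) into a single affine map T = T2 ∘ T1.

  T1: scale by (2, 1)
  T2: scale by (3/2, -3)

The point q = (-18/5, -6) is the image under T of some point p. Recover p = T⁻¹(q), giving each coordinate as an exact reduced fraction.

T1 = [2 0 0; 0 1 0; 0 0 1]
T2·T1 = [3 0 0; 0 -3 0; 0 0 1]
det M = -9; M⁻¹ = [1/3 0 0; 0 -1/3 0; 0 0 1]
M⁻¹ · (-18/5, -6)ᵀ = (-6/5, 2)ᵀ

p = (-6/5, 2)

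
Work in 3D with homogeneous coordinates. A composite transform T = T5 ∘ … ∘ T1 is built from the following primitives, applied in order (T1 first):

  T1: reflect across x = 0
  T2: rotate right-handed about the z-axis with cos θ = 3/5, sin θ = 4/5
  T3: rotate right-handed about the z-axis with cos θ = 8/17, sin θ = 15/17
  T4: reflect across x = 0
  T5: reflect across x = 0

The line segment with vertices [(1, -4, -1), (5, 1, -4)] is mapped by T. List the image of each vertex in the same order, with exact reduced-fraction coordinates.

image vertices: (344/85, 67/85, -1), (103/85, -421/85, -4)

T1 reflect across x = 0: (1, -4, -1) → (-1, -4, -1); (5, 1, -4) → (-5, 1, -4)
T2 rotate right-handed about the z-axis with cos θ = 3/5, sin θ = 4/5: (-1, -4, -1) → (13/5, -16/5, -1); (-5, 1, -4) → (-19/5, -17/5, -4)
T3 rotate right-handed about the z-axis with cos θ = 8/17, sin θ = 15/17: (13/5, -16/5, -1) → (344/85, 67/85, -1); (-19/5, -17/5, -4) → (103/85, -421/85, -4)
T4 reflect across x = 0: (344/85, 67/85, -1) → (-344/85, 67/85, -1); (103/85, -421/85, -4) → (-103/85, -421/85, -4)
T5 reflect across x = 0: (-344/85, 67/85, -1) → (344/85, 67/85, -1); (-103/85, -421/85, -4) → (103/85, -421/85, -4)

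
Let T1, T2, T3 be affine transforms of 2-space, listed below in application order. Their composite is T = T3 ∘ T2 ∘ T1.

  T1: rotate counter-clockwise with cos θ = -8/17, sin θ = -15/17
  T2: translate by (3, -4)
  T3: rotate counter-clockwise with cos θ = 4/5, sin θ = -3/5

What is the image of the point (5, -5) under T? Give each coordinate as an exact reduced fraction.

T1 rotate counter-clockwise with cos θ = -8/17, sin θ = -15/17: (5, -5) → (-115/17, -35/17)
T2 translate by (3, -4): (-115/17, -35/17) → (-64/17, -103/17)
T3 rotate counter-clockwise with cos θ = 4/5, sin θ = -3/5: (-64/17, -103/17) → (-113/17, -44/17)

T(p) = (-113/17, -44/17)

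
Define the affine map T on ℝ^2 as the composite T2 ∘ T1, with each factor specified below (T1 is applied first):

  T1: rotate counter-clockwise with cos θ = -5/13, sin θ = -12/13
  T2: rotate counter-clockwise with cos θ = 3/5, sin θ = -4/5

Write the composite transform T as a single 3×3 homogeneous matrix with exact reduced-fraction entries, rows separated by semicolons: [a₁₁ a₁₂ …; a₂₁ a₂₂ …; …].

T = [-63/65 16/65 0; -16/65 -63/65 0; 0 0 1]

T1 = [-5/13 12/13 0; -12/13 -5/13 0; 0 0 1]
T2·T1 = [-63/65 16/65 0; -16/65 -63/65 0; 0 0 1]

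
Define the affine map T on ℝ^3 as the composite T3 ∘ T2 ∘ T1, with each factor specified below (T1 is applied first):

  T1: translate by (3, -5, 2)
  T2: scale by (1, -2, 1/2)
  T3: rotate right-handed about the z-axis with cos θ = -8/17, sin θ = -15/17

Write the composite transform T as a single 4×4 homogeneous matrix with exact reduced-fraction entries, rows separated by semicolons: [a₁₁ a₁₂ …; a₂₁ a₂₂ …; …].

T = [-8/17 -30/17 0 126/17; -15/17 16/17 0 -125/17; 0 0 1/2 1; 0 0 0 1]

T1 = [1 0 0 3; 0 1 0 -5; 0 0 1 2; 0 0 0 1]
T2·T1 = [1 0 0 3; 0 -2 0 10; 0 0 1/2 1; 0 0 0 1]
T3·…·T1 = [-8/17 -30/17 0 126/17; -15/17 16/17 0 -125/17; 0 0 1/2 1; 0 0 0 1]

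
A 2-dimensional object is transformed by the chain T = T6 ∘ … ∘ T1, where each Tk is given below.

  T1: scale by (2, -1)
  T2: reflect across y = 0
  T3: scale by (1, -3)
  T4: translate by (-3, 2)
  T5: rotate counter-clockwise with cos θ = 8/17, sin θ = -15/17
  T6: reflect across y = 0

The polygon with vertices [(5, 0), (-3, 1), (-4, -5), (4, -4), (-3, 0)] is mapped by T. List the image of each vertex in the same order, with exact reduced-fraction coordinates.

T1 scale by (2, -1): (5, 0) → (10, 0); (-3, 1) → (-6, -1); (-4, -5) → (-8, 5); (4, -4) → (8, 4); (-3, 0) → (-6, 0)
T2 reflect across y = 0: (10, 0) → (10, 0); (-6, -1) → (-6, 1); (-8, 5) → (-8, -5); (8, 4) → (8, -4); (-6, 0) → (-6, 0)
T3 scale by (1, -3): (10, 0) → (10, 0); (-6, 1) → (-6, -3); (-8, -5) → (-8, 15); (8, -4) → (8, 12); (-6, 0) → (-6, 0)
T4 translate by (-3, 2): (10, 0) → (7, 2); (-6, -3) → (-9, -1); (-8, 15) → (-11, 17); (8, 12) → (5, 14); (-6, 0) → (-9, 2)
T5 rotate counter-clockwise with cos θ = 8/17, sin θ = -15/17: (7, 2) → (86/17, -89/17); (-9, -1) → (-87/17, 127/17); (-11, 17) → (167/17, 301/17); (5, 14) → (250/17, 37/17); (-9, 2) → (-42/17, 151/17)
T6 reflect across y = 0: (86/17, -89/17) → (86/17, 89/17); (-87/17, 127/17) → (-87/17, -127/17); (167/17, 301/17) → (167/17, -301/17); (250/17, 37/17) → (250/17, -37/17); (-42/17, 151/17) → (-42/17, -151/17)

image vertices: (86/17, 89/17), (-87/17, -127/17), (167/17, -301/17), (250/17, -37/17), (-42/17, -151/17)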